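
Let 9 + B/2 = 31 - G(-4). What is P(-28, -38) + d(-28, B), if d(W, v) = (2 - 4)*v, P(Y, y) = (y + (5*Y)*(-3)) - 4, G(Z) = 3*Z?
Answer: 242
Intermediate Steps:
P(Y, y) = -4 + y - 15*Y (P(Y, y) = (y - 15*Y) - 4 = -4 + y - 15*Y)
B = 68 (B = -18 + 2*(31 - 3*(-4)) = -18 + 2*(31 - 1*(-12)) = -18 + 2*(31 + 12) = -18 + 2*43 = -18 + 86 = 68)
d(W, v) = -2*v
P(-28, -38) + d(-28, B) = (-4 - 38 - 15*(-28)) - 2*68 = (-4 - 38 + 420) - 136 = 378 - 136 = 242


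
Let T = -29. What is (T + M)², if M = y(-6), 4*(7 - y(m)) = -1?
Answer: 7569/16 ≈ 473.06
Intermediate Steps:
y(m) = 29/4 (y(m) = 7 - ¼*(-1) = 7 + ¼ = 29/4)
M = 29/4 ≈ 7.2500
(T + M)² = (-29 + 29/4)² = (-87/4)² = 7569/16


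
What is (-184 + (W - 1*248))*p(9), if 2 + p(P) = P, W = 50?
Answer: -2674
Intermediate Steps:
p(P) = -2 + P
(-184 + (W - 1*248))*p(9) = (-184 + (50 - 1*248))*(-2 + 9) = (-184 + (50 - 248))*7 = (-184 - 198)*7 = -382*7 = -2674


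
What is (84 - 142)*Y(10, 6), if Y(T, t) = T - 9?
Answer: -58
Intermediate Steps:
Y(T, t) = -9 + T
(84 - 142)*Y(10, 6) = (84 - 142)*(-9 + 10) = -58*1 = -58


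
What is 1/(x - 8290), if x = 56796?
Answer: 1/48506 ≈ 2.0616e-5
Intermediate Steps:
1/(x - 8290) = 1/(56796 - 8290) = 1/48506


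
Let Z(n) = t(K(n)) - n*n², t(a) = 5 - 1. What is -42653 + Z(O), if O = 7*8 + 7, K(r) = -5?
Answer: -292696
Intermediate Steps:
t(a) = 4
O = 63 (O = 56 + 7 = 63)
Z(n) = 4 - n³ (Z(n) = 4 - n*n² = 4 - n³)
-42653 + Z(O) = -42653 + (4 - 1*63³) = -42653 + (4 - 1*250047) = -42653 + (4 - 250047) = -42653 - 250043 = -292696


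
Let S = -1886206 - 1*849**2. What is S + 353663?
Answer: -2253344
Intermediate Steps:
S = -2607007 (S = -1886206 - 1*720801 = -1886206 - 720801 = -2607007)
S + 353663 = -2607007 + 353663 = -2253344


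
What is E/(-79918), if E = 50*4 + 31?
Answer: -231/79918 ≈ -0.0028905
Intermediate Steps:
E = 231 (E = 200 + 31 = 231)
E/(-79918) = 231/(-79918) = 231*(-1/79918) = -231/79918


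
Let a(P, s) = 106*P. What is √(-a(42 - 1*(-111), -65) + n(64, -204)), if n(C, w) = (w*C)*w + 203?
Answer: √2647409 ≈ 1627.1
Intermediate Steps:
n(C, w) = 203 + C*w² (n(C, w) = (C*w)*w + 203 = C*w² + 203 = 203 + C*w²)
√(-a(42 - 1*(-111), -65) + n(64, -204)) = √(-106*(42 - 1*(-111)) + (203 + 64*(-204)²)) = √(-106*(42 + 111) + (203 + 64*41616)) = √(-106*153 + (203 + 2663424)) = √(-1*16218 + 2663627) = √(-16218 + 2663627) = √2647409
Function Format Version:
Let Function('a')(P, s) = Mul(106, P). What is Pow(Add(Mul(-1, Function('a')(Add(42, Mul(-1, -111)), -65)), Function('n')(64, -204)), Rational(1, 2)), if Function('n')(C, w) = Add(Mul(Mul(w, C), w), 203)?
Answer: Pow(2647409, Rational(1, 2)) ≈ 1627.1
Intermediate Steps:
Function('n')(C, w) = Add(203, Mul(C, Pow(w, 2))) (Function('n')(C, w) = Add(Mul(Mul(C, w), w), 203) = Add(Mul(C, Pow(w, 2)), 203) = Add(203, Mul(C, Pow(w, 2))))
Pow(Add(Mul(-1, Function('a')(Add(42, Mul(-1, -111)), -65)), Function('n')(64, -204)), Rational(1, 2)) = Pow(Add(Mul(-1, Mul(106, Add(42, Mul(-1, -111)))), Add(203, Mul(64, Pow(-204, 2)))), Rational(1, 2)) = Pow(Add(Mul(-1, Mul(106, Add(42, 111))), Add(203, Mul(64, 41616))), Rational(1, 2)) = Pow(Add(Mul(-1, Mul(106, 153)), Add(203, 2663424)), Rational(1, 2)) = Pow(Add(Mul(-1, 16218), 2663627), Rational(1, 2)) = Pow(Add(-16218, 2663627), Rational(1, 2)) = Pow(2647409, Rational(1, 2))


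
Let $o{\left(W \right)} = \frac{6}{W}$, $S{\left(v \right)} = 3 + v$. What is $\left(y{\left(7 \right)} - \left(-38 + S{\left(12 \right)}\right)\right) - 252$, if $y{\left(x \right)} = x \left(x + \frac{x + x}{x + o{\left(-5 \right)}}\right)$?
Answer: $- \frac{4730}{29} \approx -163.1$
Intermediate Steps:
$y{\left(x \right)} = x \left(x + \frac{2 x}{- \frac{6}{5} + x}\right)$ ($y{\left(x \right)} = x \left(x + \frac{x + x}{x + \frac{6}{-5}}\right) = x \left(x + \frac{2 x}{x + 6 \left(- \frac{1}{5}\right)}\right) = x \left(x + \frac{2 x}{x - \frac{6}{5}}\right) = x \left(x + \frac{2 x}{- \frac{6}{5} + x}\right)$)
$\left(y{\left(7 \right)} - \left(-38 + S{\left(12 \right)}\right)\right) - 252 = \left(\frac{7^{2} \left(4 + 5 \cdot 7\right)}{-6 + 5 \cdot 7} + \left(38 - \left(3 + 12\right)\right)\right) - 252 = \left(\frac{49 \left(4 + 35\right)}{-6 + 35} + \left(38 - 15\right)\right) - 252 = \left(49 \cdot \frac{1}{29} \cdot 39 + \left(38 - 15\right)\right) - 252 = \left(49 \cdot \frac{1}{29} \cdot 39 + 23\right) - 252 = \left(\frac{1911}{29} + 23\right) - 252 = \frac{2578}{29} - 252 = - \frac{4730}{29}$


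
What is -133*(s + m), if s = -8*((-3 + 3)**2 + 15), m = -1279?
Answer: 186067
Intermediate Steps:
s = -120 (s = -8*(0**2 + 15) = -8*(0 + 15) = -8*15 = -120)
-133*(s + m) = -133*(-120 - 1279) = -133*(-1399) = 186067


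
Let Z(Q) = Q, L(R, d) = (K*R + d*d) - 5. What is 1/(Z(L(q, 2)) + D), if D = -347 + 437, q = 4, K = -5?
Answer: 1/69 ≈ 0.014493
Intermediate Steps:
L(R, d) = -5 + d**2 - 5*R (L(R, d) = (-5*R + d*d) - 5 = (-5*R + d**2) - 5 = (d**2 - 5*R) - 5 = -5 + d**2 - 5*R)
D = 90
1/(Z(L(q, 2)) + D) = 1/((-5 + 2**2 - 5*4) + 90) = 1/((-5 + 4 - 20) + 90) = 1/(-21 + 90) = 1/69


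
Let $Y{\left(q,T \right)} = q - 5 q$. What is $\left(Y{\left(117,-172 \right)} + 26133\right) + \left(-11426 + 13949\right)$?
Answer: $28188$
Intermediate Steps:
$Y{\left(q,T \right)} = - 4 q$
$\left(Y{\left(117,-172 \right)} + 26133\right) + \left(-11426 + 13949\right) = \left(\left(-4\right) 117 + 26133\right) + \left(-11426 + 13949\right) = \left(-468 + 26133\right) + 2523 = 25665 + 2523 = 28188$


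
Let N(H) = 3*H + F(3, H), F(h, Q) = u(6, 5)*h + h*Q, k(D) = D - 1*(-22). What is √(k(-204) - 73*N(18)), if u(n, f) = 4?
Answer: I*√8942 ≈ 94.562*I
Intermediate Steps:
k(D) = 22 + D (k(D) = D + 22 = 22 + D)
F(h, Q) = 4*h + Q*h (F(h, Q) = 4*h + h*Q = 4*h + Q*h)
N(H) = 12 + 6*H (N(H) = 3*H + 3*(4 + H) = 3*H + (12 + 3*H) = 12 + 6*H)
√(k(-204) - 73*N(18)) = √((22 - 204) - 73*(12 + 6*18)) = √(-182 - 73*(12 + 108)) = √(-182 - 73*120) = √(-182 - 8760) = √(-8942) = I*√8942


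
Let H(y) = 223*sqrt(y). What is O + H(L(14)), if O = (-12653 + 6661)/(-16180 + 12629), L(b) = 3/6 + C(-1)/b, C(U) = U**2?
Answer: 5992/3551 + 446*sqrt(7)/7 ≈ 170.26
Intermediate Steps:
L(b) = 1/2 + 1/b (L(b) = 3/6 + (-1)**2/b = 3*(1/6) + 1/b = 1/2 + 1/b)
O = 5992/3551 (O = -5992/(-3551) = -5992*(-1/3551) = 5992/3551 ≈ 1.6874)
O + H(L(14)) = 5992/3551 + 223*sqrt((1/2)*(2 + 14)/14) = 5992/3551 + 223*sqrt((1/2)*(1/14)*16) = 5992/3551 + 223*sqrt(4/7) = 5992/3551 + 223*(2*sqrt(7)/7) = 5992/3551 + 446*sqrt(7)/7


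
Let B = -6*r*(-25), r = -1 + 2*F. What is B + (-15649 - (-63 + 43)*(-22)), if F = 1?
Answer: -15939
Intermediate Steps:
r = 1 (r = -1 + 2*1 = -1 + 2 = 1)
B = 150 (B = -6*1*(-25) = -6*(-25) = 150)
B + (-15649 - (-63 + 43)*(-22)) = 150 + (-15649 - (-63 + 43)*(-22)) = 150 + (-15649 - (-20)*(-22)) = 150 + (-15649 - 1*440) = 150 + (-15649 - 440) = 150 - 16089 = -15939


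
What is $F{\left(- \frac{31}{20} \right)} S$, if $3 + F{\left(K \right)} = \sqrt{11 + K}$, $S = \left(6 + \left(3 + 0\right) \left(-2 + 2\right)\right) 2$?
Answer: $-36 + \frac{18 \sqrt{105}}{5} \approx 0.88902$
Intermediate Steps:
$S = 12$ ($S = \left(6 + 3 \cdot 0\right) 2 = \left(6 + 0\right) 2 = 6 \cdot 2 = 12$)
$F{\left(K \right)} = -3 + \sqrt{11 + K}$
$F{\left(- \frac{31}{20} \right)} S = \left(-3 + \sqrt{11 - \frac{31}{20}}\right) 12 = \left(-3 + \sqrt{\frac{189}{20}}\right) 12 = \left(-3 + \frac{3 \sqrt{105}}{10}\right) 12 = -36 + \frac{18 \sqrt{105}}{5}$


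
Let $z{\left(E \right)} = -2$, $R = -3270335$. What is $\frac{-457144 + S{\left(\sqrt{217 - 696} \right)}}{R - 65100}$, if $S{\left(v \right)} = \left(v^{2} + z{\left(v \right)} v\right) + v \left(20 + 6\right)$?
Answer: $\frac{457623}{3335435} - \frac{24 i \sqrt{479}}{3335435} \approx 0.1372 - 0.00015748 i$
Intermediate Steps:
$S{\left(v \right)} = v^{2} + 24 v$ ($S{\left(v \right)} = \left(v^{2} - 2 v\right) + v \left(20 + 6\right) = \left(v^{2} - 2 v\right) + v 26 = \left(v^{2} - 2 v\right) + 26 v = v^{2} + 24 v$)
$\frac{-457144 + S{\left(\sqrt{217 - 696} \right)}}{R - 65100} = \frac{-457144 + \sqrt{217 - 696} \left(24 + \sqrt{217 - 696}\right)}{-3270335 - 65100} = \frac{-457144 + \sqrt{-479} \left(24 + \sqrt{-479}\right)}{-3335435} = \left(-457144 + i \sqrt{479} \left(24 + i \sqrt{479}\right)\right) \left(- \frac{1}{3335435}\right) = \frac{457144}{3335435} - \frac{i \sqrt{479} \left(24 + i \sqrt{479}\right)}{3335435}$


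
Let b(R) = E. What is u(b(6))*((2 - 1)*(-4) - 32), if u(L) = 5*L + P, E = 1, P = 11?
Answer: -576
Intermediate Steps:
b(R) = 1
u(L) = 11 + 5*L (u(L) = 5*L + 11 = 11 + 5*L)
u(b(6))*((2 - 1)*(-4) - 32) = (11 + 5*1)*((2 - 1)*(-4) - 32) = (11 + 5)*(1*(-4) - 32) = 16*(-4 - 32) = 16*(-36) = -576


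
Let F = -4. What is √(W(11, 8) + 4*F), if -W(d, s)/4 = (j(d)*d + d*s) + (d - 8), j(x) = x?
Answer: 12*I*√6 ≈ 29.394*I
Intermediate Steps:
W(d, s) = 32 - 4*d - 4*d² - 4*d*s (W(d, s) = -4*((d*d + d*s) + (d - 8)) = -4*((d² + d*s) + (-8 + d)) = -4*(-8 + d + d² + d*s) = 32 - 4*d - 4*d² - 4*d*s)
√(W(11, 8) + 4*F) = √((32 - 4*11 - 4*11² - 4*11*8) + 4*(-4)) = √((32 - 44 - 4*121 - 352) - 16) = √((32 - 44 - 484 - 352) - 16) = √(-848 - 16) = √(-864) = 12*I*√6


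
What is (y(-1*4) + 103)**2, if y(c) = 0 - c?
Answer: 11449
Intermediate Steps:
y(c) = -c
(y(-1*4) + 103)**2 = (-(-1)*4 + 103)**2 = (-1*(-4) + 103)**2 = (4 + 103)**2 = 107**2 = 11449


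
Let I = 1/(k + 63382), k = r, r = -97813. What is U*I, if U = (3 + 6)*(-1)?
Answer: 3/11477 ≈ 0.00026139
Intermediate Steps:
k = -97813
U = -9 (U = 9*(-1) = -9)
I = -1/34431 (I = 1/(-97813 + 63382) = 1/(-34431) = -1/34431 ≈ -2.9044e-5)
U*I = -9*(-1/34431) = 3/11477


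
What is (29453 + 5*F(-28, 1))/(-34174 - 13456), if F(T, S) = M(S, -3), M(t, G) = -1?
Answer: -14724/23815 ≈ -0.61827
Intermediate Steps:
F(T, S) = -1
(29453 + 5*F(-28, 1))/(-34174 - 13456) = (29453 + 5*(-1))/(-34174 - 13456) = (29453 - 5)/(-47630) = 29448*(-1/47630) = -14724/23815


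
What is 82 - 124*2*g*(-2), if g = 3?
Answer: 1570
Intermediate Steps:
82 - 124*2*g*(-2) = 82 - 124*2*3*(-2) = 82 - 744*(-2) = 82 - 124*(-12) = 82 + 1488 = 1570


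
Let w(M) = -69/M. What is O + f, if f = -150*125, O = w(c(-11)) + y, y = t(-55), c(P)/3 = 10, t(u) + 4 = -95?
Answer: -188513/10 ≈ -18851.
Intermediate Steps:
t(u) = -99 (t(u) = -4 - 95 = -99)
c(P) = 30 (c(P) = 3*10 = 30)
y = -99
O = -1013/10 (O = -69/30 - 99 = -69*1/30 - 99 = -23/10 - 99 = -1013/10 ≈ -101.30)
f = -18750
O + f = -1013/10 - 18750 = -188513/10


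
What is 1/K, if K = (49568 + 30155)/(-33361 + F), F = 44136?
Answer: 10775/79723 ≈ 0.13516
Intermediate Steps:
K = 79723/10775 (K = (49568 + 30155)/(-33361 + 44136) = 79723/10775 ≈ 7.3989)
1/K = 1/(79723/10775) = 10775/79723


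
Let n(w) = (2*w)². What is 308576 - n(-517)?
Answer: -760580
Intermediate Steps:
n(w) = 4*w²
308576 - n(-517) = 308576 - 4*(-517)² = 308576 - 4*267289 = 308576 - 1*1069156 = 308576 - 1069156 = -760580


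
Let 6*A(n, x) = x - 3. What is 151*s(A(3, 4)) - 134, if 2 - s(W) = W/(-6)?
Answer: 6199/36 ≈ 172.19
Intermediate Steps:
A(n, x) = -½ + x/6 (A(n, x) = (x - 3)/6 = (-3 + x)/6 = -½ + x/6)
s(W) = 2 + W/6 (s(W) = 2 - W/(-6) = 2 - W*(-1)/6 = 2 - (-1)*W/6 = 2 + W/6)
151*s(A(3, 4)) - 134 = 151*(2 + (-½ + (⅙)*4)/6) - 134 = 151*(2 + (-½ + ⅔)/6) - 134 = 151*(2 + (⅙)*(⅙)) - 134 = 151*(2 + 1/36) - 134 = 151*(73/36) - 134 = 11023/36 - 134 = 6199/36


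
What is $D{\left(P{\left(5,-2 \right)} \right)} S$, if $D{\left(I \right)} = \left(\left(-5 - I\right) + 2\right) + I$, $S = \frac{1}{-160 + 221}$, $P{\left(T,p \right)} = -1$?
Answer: $- \frac{3}{61} \approx -0.04918$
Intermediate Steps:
$S = \frac{1}{61} \approx 0.016393$
$D{\left(I \right)} = -3$ ($D{\left(I \right)} = \left(-3 - I\right) + I = -3$)
$D{\left(P{\left(5,-2 \right)} \right)} S = \left(-3\right) \frac{1}{61} = - \frac{3}{61}$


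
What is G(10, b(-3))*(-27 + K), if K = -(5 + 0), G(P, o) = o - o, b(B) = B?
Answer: 0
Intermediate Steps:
G(P, o) = 0
K = -5 (K = -1*5 = -5)
G(10, b(-3))*(-27 + K) = 0*(-27 - 5) = 0*(-32) = 0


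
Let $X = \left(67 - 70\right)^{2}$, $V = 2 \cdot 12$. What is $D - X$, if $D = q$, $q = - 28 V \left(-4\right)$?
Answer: $2679$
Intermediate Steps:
$V = 24$
$q = 2688$ ($q = \left(-28\right) 24 \left(-4\right) = \left(-672\right) \left(-4\right) = 2688$)
$D = 2688$
$X = 9$ ($X = \left(-3\right)^{2} = 9$)
$D - X = 2688 - 9 = 2679$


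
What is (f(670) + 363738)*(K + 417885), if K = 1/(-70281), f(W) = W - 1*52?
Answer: 1188989805191056/7809 ≈ 1.5226e+11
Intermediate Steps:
f(W) = -52 + W (f(W) = W - 52 = -52 + W)
K = -1/70281 ≈ -1.4229e-5
(f(670) + 363738)*(K + 417885) = ((-52 + 670) + 363738)*(-1/70281 + 417885) = (618 + 363738)*(29369375684/70281) = 364356*(29369375684/70281) = 1188989805191056/7809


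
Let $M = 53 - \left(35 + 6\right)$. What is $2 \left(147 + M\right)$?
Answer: $318$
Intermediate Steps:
$M = 12$ ($M = 53 - 41 = 12$)
$2 \left(147 + M\right) = 2 \left(147 + 12\right) = 2 \cdot 159 = 318$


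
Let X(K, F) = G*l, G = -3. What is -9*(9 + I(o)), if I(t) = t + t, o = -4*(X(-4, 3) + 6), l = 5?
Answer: -729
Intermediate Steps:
X(K, F) = -15 (X(K, F) = -3*5 = -15)
o = 36 (o = -4*(-15 + 6) = -4*(-9) = 36)
I(t) = 2*t
-9*(9 + I(o)) = -9*(9 + 2*36) = -9*(9 + 72) = -9*81 = -729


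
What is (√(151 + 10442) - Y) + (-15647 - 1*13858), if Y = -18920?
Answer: -10585 + 3*√1177 ≈ -10482.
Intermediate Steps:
(√(151 + 10442) - Y) + (-15647 - 1*13858) = (√(151 + 10442) - 1*(-18920)) + (-15647 - 1*13858) = (√10593 + 18920) + (-15647 - 13858) = (3*√1177 + 18920) - 29505 = (18920 + 3*√1177) - 29505 = -10585 + 3*√1177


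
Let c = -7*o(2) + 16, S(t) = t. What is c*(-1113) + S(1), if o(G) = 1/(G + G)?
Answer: -63437/4 ≈ -15859.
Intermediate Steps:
o(G) = 1/(2*G)
c = 57/4 (c = -7/(2*2) + 16 = -7*1/4 + 16 = -7/4 + 16 = 57/4 ≈ 14.250)
c*(-1113) + S(1) = (57/4)*(-1113) + 1 = -63441/4 + 1 = -63437/4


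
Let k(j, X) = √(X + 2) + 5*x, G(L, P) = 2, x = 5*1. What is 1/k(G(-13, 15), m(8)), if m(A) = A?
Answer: 5/123 - √10/615 ≈ 0.035509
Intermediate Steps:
x = 5
k(j, X) = 25 + √(2 + X) (k(j, X) = √(X + 2) + 5*5 = √(2 + X) + 25 = 25 + √(2 + X))
1/k(G(-13, 15), m(8)) = 1/(25 + √(2 + 8)) = 1/(25 + √10)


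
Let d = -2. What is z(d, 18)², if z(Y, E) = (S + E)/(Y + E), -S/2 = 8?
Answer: 1/64 ≈ 0.015625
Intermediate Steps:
S = -16 (S = -2*8 = -16)
z(Y, E) = (-16 + E)/(E + Y) (z(Y, E) = (-16 + E)/(Y + E) = (-16 + E)/(E + Y))
z(d, 18)² = ((-16 + 18)/(18 - 2))² = (2/16)² = ((1/16)*2)² = (⅛)² = 1/64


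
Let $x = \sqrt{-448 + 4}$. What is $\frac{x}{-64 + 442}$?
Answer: $\frac{i \sqrt{111}}{189} \approx 0.055744 i$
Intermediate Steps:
$x = 2 i \sqrt{111}$ ($x = \sqrt{-444} = 2 i \sqrt{111} \approx 21.071 i$)
$\frac{x}{-64 + 442} = \frac{2 i \sqrt{111}}{-64 + 442} = \frac{2 i \sqrt{111}}{378} = 2 i \sqrt{111} \cdot \frac{1}{378} = \frac{i \sqrt{111}}{189}$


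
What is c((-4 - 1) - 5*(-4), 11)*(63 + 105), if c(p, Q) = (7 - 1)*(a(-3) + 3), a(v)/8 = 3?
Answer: 27216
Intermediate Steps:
a(v) = 24 (a(v) = 8*3 = 24)
c(p, Q) = 162 (c(p, Q) = (7 - 1)*(24 + 3) = 6*27 = 162)
c((-4 - 1) - 5*(-4), 11)*(63 + 105) = 162*(63 + 105) = 162*168 = 27216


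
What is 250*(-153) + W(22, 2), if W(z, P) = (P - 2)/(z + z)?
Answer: -38250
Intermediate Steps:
W(z, P) = (-2 + P)/(2*z) (W(z, P) = (-2 + P)/((2*z)) = (-2 + P)*(1/(2*z)) = (-2 + P)/(2*z))
250*(-153) + W(22, 2) = 250*(-153) + (½)*(-2 + 2)/22 = -38250 + (½)*(1/22)*0 = -38250 + 0 = -38250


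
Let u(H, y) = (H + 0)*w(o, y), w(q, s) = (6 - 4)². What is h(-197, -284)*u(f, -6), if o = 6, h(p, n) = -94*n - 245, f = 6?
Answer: 634824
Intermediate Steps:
h(p, n) = -245 - 94*n
w(q, s) = 4 (w(q, s) = 2² = 4)
u(H, y) = 4*H (u(H, y) = (H + 0)*4 = H*4 = 4*H)
h(-197, -284)*u(f, -6) = (-245 - 94*(-284))*(4*6) = (-245 + 26696)*24 = 26451*24 = 634824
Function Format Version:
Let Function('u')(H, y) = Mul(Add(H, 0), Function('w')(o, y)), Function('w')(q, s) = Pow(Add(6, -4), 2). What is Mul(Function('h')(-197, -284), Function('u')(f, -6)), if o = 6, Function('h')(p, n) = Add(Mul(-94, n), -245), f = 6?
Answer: 634824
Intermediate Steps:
Function('h')(p, n) = Add(-245, Mul(-94, n))
Function('w')(q, s) = 4 (Function('w')(q, s) = Pow(2, 2) = 4)
Function('u')(H, y) = Mul(4, H) (Function('u')(H, y) = Mul(Add(H, 0), 4) = Mul(H, 4) = Mul(4, H))
Mul(Function('h')(-197, -284), Function('u')(f, -6)) = Mul(Add(-245, Mul(-94, -284)), Mul(4, 6)) = Mul(Add(-245, 26696), 24) = Mul(26451, 24) = 634824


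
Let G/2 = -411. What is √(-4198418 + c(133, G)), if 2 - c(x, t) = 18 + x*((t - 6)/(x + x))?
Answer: 2*I*√1049505 ≈ 2048.9*I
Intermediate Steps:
G = -822 (G = 2*(-411) = -822)
c(x, t) = -13 - t/2 (c(x, t) = 2 - (18 + x*((t - 6)/(x + x))) = 2 - (18 + x*((-6 + t)/((2*x)))) = 2 - (18 + x*((-6 + t)*(1/(2*x)))) = 2 - (18 + x*((-6 + t)/(2*x))) = 2 - (18 + (-3 + t/2)) = 2 - (15 + t/2) = 2 + (-15 - t/2) = -13 - t/2)
√(-4198418 + c(133, G)) = √(-4198418 + (-13 - ½*(-822))) = √(-4198418 + (-13 + 411)) = √(-4198418 + 398) = √(-4198020) = 2*I*√1049505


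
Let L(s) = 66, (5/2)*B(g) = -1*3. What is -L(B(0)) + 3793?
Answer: 3727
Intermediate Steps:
B(g) = -6/5 (B(g) = 2*(-1*3)/5 = (⅖)*(-3) = -6/5)
-L(B(0)) + 3793 = -1*66 + 3793 = -66 + 3793 = 3727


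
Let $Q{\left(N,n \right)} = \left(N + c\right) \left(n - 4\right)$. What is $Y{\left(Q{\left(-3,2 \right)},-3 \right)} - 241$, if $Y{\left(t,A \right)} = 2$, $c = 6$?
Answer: $-239$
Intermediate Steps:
$Q{\left(N,n \right)} = \left(-4 + n\right) \left(6 + N\right)$ ($Q{\left(N,n \right)} = \left(N + 6\right) \left(n - 4\right) = \left(6 + N\right) \left(-4 + n\right) = \left(-4 + n\right) \left(6 + N\right)$)
$Y{\left(Q{\left(-3,2 \right)},-3 \right)} - 241 = 2 - 241 = -239$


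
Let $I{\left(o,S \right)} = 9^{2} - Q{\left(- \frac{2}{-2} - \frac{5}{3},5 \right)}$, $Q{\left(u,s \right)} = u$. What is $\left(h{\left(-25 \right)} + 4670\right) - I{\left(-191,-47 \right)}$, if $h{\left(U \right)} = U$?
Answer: $\frac{13690}{3} \approx 4563.3$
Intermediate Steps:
$I{\left(o,S \right)} = \frac{245}{3}$ ($I{\left(o,S \right)} = 9^{2} - \left(- \frac{2}{-2} - \frac{5}{3}\right) = 81 - \left(\left(-2\right) \left(- \frac{1}{2}\right) - \frac{5}{3}\right) = 81 - \left(1 - \frac{5}{3}\right) = 81 - - \frac{2}{3} = 81 + \frac{2}{3} = \frac{245}{3}$)
$\left(h{\left(-25 \right)} + 4670\right) - I{\left(-191,-47 \right)} = \left(-25 + 4670\right) - \frac{245}{3} = 4645 - \frac{245}{3} = \frac{13690}{3}$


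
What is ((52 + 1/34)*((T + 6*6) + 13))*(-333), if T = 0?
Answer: -28864773/34 ≈ -8.4896e+5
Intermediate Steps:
((52 + 1/34)*((T + 6*6) + 13))*(-333) = ((52 + 1/34)*((0 + 6*6) + 13))*(-333) = ((52 + 1/34)*((0 + 36) + 13))*(-333) = (1769*(36 + 13)/34)*(-333) = ((1769/34)*49)*(-333) = (86681/34)*(-333) = -28864773/34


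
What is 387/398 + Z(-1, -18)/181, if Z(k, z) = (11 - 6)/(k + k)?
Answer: 34526/36019 ≈ 0.95855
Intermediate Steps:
Z(k, z) = 5/(2*k) (Z(k, z) = 5/((2*k)) = 5*(1/(2*k)) = 5/(2*k))
387/398 + Z(-1, -18)/181 = 387/398 + ((5/2)/(-1))/181 = 387*(1/398) + ((5/2)*(-1))*(1/181) = 387/398 - 5/2*1/181 = 387/398 - 5/362 = 34526/36019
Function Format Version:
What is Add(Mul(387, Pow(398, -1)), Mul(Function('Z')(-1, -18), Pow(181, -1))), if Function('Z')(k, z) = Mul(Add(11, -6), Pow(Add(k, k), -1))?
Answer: Rational(34526, 36019) ≈ 0.95855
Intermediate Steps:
Function('Z')(k, z) = Mul(Rational(5, 2), Pow(k, -1)) (Function('Z')(k, z) = Mul(5, Pow(Mul(2, k), -1)) = Mul(5, Mul(Rational(1, 2), Pow(k, -1))) = Mul(Rational(5, 2), Pow(k, -1)))
Add(Mul(387, Pow(398, -1)), Mul(Function('Z')(-1, -18), Pow(181, -1))) = Add(Mul(387, Pow(398, -1)), Mul(Mul(Rational(5, 2), Pow(-1, -1)), Pow(181, -1))) = Add(Mul(387, Rational(1, 398)), Mul(Mul(Rational(5, 2), -1), Rational(1, 181))) = Add(Rational(387, 398), Mul(Rational(-5, 2), Rational(1, 181))) = Add(Rational(387, 398), Rational(-5, 362)) = Rational(34526, 36019)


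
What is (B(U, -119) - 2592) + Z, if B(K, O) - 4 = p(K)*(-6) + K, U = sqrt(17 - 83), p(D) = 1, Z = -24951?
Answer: -27545 + I*sqrt(66) ≈ -27545.0 + 8.124*I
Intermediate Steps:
U = I*sqrt(66) (U = sqrt(-66) = I*sqrt(66) ≈ 8.124*I)
B(K, O) = -2 + K (B(K, O) = 4 + (1*(-6) + K) = 4 + (-6 + K) = -2 + K)
(B(U, -119) - 2592) + Z = ((-2 + I*sqrt(66)) - 2592) - 24951 = (-2594 + I*sqrt(66)) - 24951 = -27545 + I*sqrt(66)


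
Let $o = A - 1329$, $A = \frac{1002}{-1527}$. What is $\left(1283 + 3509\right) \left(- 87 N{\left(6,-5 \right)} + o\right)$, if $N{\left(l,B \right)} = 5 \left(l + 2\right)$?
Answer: $- \frac{11731367080}{509} \approx -2.3048 \cdot 10^{7}$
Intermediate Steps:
$A = - \frac{334}{509}$ ($A = 1002 \left(- \frac{1}{1527}\right) = - \frac{334}{509} \approx -0.65619$)
$o = - \frac{676795}{509}$ ($o = - \frac{334}{509} - 1329 = - \frac{676795}{509} \approx -1329.7$)
$N{\left(l,B \right)} = 10 + 5 l$ ($N{\left(l,B \right)} = 5 \left(2 + l\right) = 10 + 5 l$)
$\left(1283 + 3509\right) \left(- 87 N{\left(6,-5 \right)} + o\right) = \left(1283 + 3509\right) \left(- 87 \left(10 + 5 \cdot 6\right) - \frac{676795}{509}\right) = 4792 \left(- 87 \left(10 + 30\right) - \frac{676795}{509}\right) = 4792 \left(\left(-87\right) 40 - \frac{676795}{509}\right) = 4792 \left(-3480 - \frac{676795}{509}\right) = 4792 \left(- \frac{2448115}{509}\right) = - \frac{11731367080}{509}$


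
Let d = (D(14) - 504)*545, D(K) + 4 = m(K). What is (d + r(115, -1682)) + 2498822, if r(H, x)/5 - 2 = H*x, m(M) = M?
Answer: 1262452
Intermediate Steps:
r(H, x) = 10 + 5*H*x (r(H, x) = 10 + 5*(H*x) = 10 + 5*H*x)
D(K) = -4 + K
d = -269230 (d = ((-4 + 14) - 504)*545 = (10 - 504)*545 = -494*545 = -269230)
(d + r(115, -1682)) + 2498822 = (-269230 + (10 + 5*115*(-1682))) + 2498822 = (-269230 + (10 - 967150)) + 2498822 = (-269230 - 967140) + 2498822 = -1236370 + 2498822 = 1262452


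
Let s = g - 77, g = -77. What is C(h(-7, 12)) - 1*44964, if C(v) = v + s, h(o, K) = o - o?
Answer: -45118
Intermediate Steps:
s = -154 (s = -77 - 77 = -154)
h(o, K) = 0
C(v) = -154 + v (C(v) = v - 154 = -154 + v)
C(h(-7, 12)) - 1*44964 = (-154 + 0) - 1*44964 = -154 - 44964 = -45118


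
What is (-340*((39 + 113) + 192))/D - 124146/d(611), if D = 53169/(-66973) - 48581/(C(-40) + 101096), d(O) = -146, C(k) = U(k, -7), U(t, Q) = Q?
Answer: 29170193879107801/314937196921 ≈ 92622.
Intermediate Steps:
C(k) = -7
D = -8628416354/6770233597 (D = 53169/(-66973) - 48581/(-7 + 101096) = 53169*(-1/66973) - 48581/101089 = -53169/66973 - 48581*1/101089 = -53169/66973 - 48581/101089 = -8628416354/6770233597 ≈ -1.2745)
(-340*((39 + 113) + 192))/D - 124146/d(611) = (-340*((39 + 113) + 192))/(-8628416354/6770233597) - 124146/(-146) = -340*(152 + 192)*(-6770233597/8628416354) - 124146*(-1/146) = -340*344*(-6770233597/8628416354) + 62073/73 = -116960*(-6770233597/8628416354) + 62073/73 = 395923260752560/4314208177 + 62073/73 = 29170193879107801/314937196921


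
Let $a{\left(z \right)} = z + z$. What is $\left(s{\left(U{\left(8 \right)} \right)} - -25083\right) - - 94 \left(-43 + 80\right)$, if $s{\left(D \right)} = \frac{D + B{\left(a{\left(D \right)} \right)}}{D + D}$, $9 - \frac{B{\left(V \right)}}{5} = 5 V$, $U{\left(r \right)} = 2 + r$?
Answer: $\frac{114155}{4} \approx 28539.0$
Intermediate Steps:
$a{\left(z \right)} = 2 z$
$B{\left(V \right)} = 45 - 25 V$ ($B{\left(V \right)} = 45 - 5 \cdot 5 V = 45 - 25 V$)
$s{\left(D \right)} = \frac{45 - 49 D}{2 D}$ ($s{\left(D \right)} = \frac{D - \left(-45 + 25 \cdot 2 D\right)}{D + D} = \frac{D - \left(-45 + 50 D\right)}{2 D} = \left(45 - 49 D\right) \frac{1}{2 D} = \frac{45 - 49 D}{2 D}$)
$\left(s{\left(U{\left(8 \right)} \right)} - -25083\right) - - 94 \left(-43 + 80\right) = \left(\frac{45 - 49 \left(2 + 8\right)}{2 \left(2 + 8\right)} - -25083\right) - - 94 \left(-43 + 80\right) = \left(\frac{45 - 490}{2 \cdot 10} + 25083\right) - \left(-94\right) 37 = \left(\frac{1}{2} \cdot \frac{1}{10} \left(45 - 490\right) + 25083\right) - -3478 = \left(\frac{1}{2} \cdot \frac{1}{10} \left(-445\right) + 25083\right) + 3478 = \left(- \frac{89}{4} + 25083\right) + 3478 = \frac{100243}{4} + 3478 = \frac{114155}{4}$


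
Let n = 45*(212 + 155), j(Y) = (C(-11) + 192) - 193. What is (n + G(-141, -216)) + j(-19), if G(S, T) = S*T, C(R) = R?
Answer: 46959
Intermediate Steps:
j(Y) = -12 (j(Y) = (-11 + 192) - 193 = 181 - 193 = -12)
n = 16515 (n = 45*367 = 16515)
(n + G(-141, -216)) + j(-19) = (16515 - 141*(-216)) - 12 = (16515 + 30456) - 12 = 46971 - 12 = 46959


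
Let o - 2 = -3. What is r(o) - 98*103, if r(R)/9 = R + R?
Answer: -10112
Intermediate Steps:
o = -1 (o = 2 - 3 = -1)
r(R) = 18*R (r(R) = 9*(R + R) = 9*(2*R) = 18*R)
r(o) - 98*103 = 18*(-1) - 98*103 = -18 - 10094 = -10112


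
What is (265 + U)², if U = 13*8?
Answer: 136161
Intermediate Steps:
U = 104
(265 + U)² = (265 + 104)² = 369² = 136161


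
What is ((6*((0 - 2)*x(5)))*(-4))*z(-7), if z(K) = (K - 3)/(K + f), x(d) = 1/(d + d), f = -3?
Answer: 24/5 ≈ 4.8000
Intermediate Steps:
x(d) = 1/(2*d)
z(K) = 1 (z(K) = (K - 3)/(K - 3) = (-3 + K)/(-3 + K) = 1)
((6*((0 - 2)*x(5)))*(-4))*z(-7) = ((6*((0 - 2)*((½)/5)))*(-4))*1 = ((6*(-1/5))*(-4))*1 = ((6*(-2*⅒))*(-4))*1 = ((6*(-⅕))*(-4))*1 = -6/5*(-4)*1 = (24/5)*1 = 24/5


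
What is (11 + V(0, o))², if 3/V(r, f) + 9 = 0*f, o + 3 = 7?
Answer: 1024/9 ≈ 113.78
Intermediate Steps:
o = 4 (o = -3 + 7 = 4)
V(r, f) = -⅓ (V(r, f) = 3/(-9 + 0*f) = 3/(-9 + 0) = 3/(-9) = 3*(-⅑) = -⅓)
(11 + V(0, o))² = (11 - ⅓)² = (32/3)² = 1024/9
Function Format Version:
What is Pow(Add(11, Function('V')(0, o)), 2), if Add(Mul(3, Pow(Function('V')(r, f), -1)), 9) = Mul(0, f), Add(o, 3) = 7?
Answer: Rational(1024, 9) ≈ 113.78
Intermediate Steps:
o = 4 (o = Add(-3, 7) = 4)
Function('V')(r, f) = Rational(-1, 3) (Function('V')(r, f) = Mul(3, Pow(Add(-9, Mul(0, f)), -1)) = Mul(3, Pow(Add(-9, 0), -1)) = Mul(3, Pow(-9, -1)) = Mul(3, Rational(-1, 9)) = Rational(-1, 3))
Pow(Add(11, Function('V')(0, o)), 2) = Pow(Add(11, Rational(-1, 3)), 2) = Pow(Rational(32, 3), 2) = Rational(1024, 9)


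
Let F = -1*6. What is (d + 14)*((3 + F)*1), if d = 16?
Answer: -90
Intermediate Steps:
F = -6
(d + 14)*((3 + F)*1) = (16 + 14)*((3 - 6)*1) = 30*(-3*1) = 30*(-3) = -90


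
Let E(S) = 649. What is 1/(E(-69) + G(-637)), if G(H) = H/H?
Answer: 1/650 ≈ 0.0015385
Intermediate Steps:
G(H) = 1
1/(E(-69) + G(-637)) = 1/(649 + 1) = 1/650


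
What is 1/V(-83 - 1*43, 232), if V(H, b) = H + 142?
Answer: 1/16 ≈ 0.062500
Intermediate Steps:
V(H, b) = 142 + H
1/V(-83 - 1*43, 232) = 1/(142 + (-83 - 1*43)) = 1/(142 + (-83 - 43)) = 1/(142 - 126) = 1/16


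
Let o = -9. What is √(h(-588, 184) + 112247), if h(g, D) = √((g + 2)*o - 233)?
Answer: √112318 ≈ 335.14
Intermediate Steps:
h(g, D) = √(-251 - 9*g) (h(g, D) = √((g + 2)*(-9) - 233) = √((2 + g)*(-9) - 233) = √((-18 - 9*g) - 233) = √(-251 - 9*g))
√(h(-588, 184) + 112247) = √(√(-251 - 9*(-588)) + 112247) = √(√(-251 + 5292) + 112247) = √(√5041 + 112247) = √(71 + 112247) = √112318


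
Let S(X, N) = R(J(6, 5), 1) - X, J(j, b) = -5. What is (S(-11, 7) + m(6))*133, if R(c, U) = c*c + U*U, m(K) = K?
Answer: 5719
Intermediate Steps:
R(c, U) = U**2 + c**2 (R(c, U) = c**2 + U**2 = U**2 + c**2)
S(X, N) = 26 - X (S(X, N) = (1**2 + (-5)**2) - X = (1 + 25) - X = 26 - X)
(S(-11, 7) + m(6))*133 = ((26 - 1*(-11)) + 6)*133 = ((26 + 11) + 6)*133 = (37 + 6)*133 = 43*133 = 5719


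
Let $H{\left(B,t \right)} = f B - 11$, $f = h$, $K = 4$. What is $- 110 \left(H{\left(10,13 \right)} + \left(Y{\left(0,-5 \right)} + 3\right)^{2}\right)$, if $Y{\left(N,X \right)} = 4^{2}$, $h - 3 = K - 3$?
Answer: $-42900$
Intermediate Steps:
$h = 4$ ($h = 3 + \left(4 - 3\right) = 3 + 1 = 4$)
$Y{\left(N,X \right)} = 16$
$f = 4$
$H{\left(B,t \right)} = -11 + 4 B$ ($H{\left(B,t \right)} = 4 B - 11 = -11 + 4 B$)
$- 110 \left(H{\left(10,13 \right)} + \left(Y{\left(0,-5 \right)} + 3\right)^{2}\right) = - 110 \left(\left(-11 + 4 \cdot 10\right) + \left(16 + 3\right)^{2}\right) = - 110 \left(\left(-11 + 40\right) + 19^{2}\right) = - 110 \left(29 + 361\right) = \left(-110\right) 390 = -42900$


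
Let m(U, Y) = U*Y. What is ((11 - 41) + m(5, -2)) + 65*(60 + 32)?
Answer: 5940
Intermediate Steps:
((11 - 41) + m(5, -2)) + 65*(60 + 32) = ((11 - 41) + 5*(-2)) + 65*(60 + 32) = (-30 - 10) + 65*92 = -40 + 5980 = 5940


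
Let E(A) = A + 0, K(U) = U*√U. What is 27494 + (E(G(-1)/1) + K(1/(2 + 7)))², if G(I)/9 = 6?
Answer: 22171807/729 ≈ 30414.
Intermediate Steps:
G(I) = 54 (G(I) = 9*6 = 54)
K(U) = U^(3/2)
E(A) = A
27494 + (E(G(-1)/1) + K(1/(2 + 7)))² = 27494 + (54/1 + (1/(2 + 7))^(3/2))² = 27494 + (54*1 + (1/9)^(3/2))² = 27494 + (54 + (⅑)^(3/2))² = 27494 + (54 + 1/27)² = 27494 + (1459/27)² = 27494 + 2128681/729 = 22171807/729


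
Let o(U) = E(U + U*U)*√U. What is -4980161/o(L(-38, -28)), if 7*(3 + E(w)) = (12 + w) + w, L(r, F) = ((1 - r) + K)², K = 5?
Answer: -34861127/330002420 ≈ -0.10564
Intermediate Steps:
L(r, F) = (6 - r)² (L(r, F) = ((1 - r) + 5)² = (6 - r)²)
E(w) = -9/7 + 2*w/7 (E(w) = -3 + ((12 + w) + w)/7 = -3 + (12 + 2*w)/7 = -3 + (12/7 + 2*w/7) = -9/7 + 2*w/7)
o(U) = √U*(-9/7 + 2*U/7 + 2*U²/7) (o(U) = (-9/7 + 2*(U + U*U)/7)*√U = (-9/7 + 2*(U + U²)/7)*√U = (-9/7 + (2*U/7 + 2*U²/7))*√U = (-9/7 + 2*U/7 + 2*U²/7)*√U = √U*(-9/7 + 2*U/7 + 2*U²/7))
-4980161/o(L(-38, -28)) = -4980161*7/(44*(-9 + 2*(6 - 1*(-38))²*(1 + (6 - 1*(-38))²))) = -4980161*7/(44*(-9 + 2*(6 + 38)²*(1 + (6 + 38)²))) = -4980161*7/(44*(-9 + 2*44²*(1 + 44²))) = -4980161*7/(44*(-9 + 2*1936*(1 + 1936))) = -4980161*7/(44*(-9 + 2*1936*1937)) = -4980161*7/(44*(-9 + 7500064)) = -4980161/((⅐)*44*7500055) = -4980161/330002420/7 = -4980161*7/330002420 = -34861127/330002420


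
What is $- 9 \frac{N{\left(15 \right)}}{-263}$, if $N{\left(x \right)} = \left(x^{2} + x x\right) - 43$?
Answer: $\frac{3663}{263} \approx 13.928$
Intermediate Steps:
$N{\left(x \right)} = -43 + 2 x^{2}$ ($N{\left(x \right)} = \left(x^{2} + x^{2}\right) - 43 = 2 x^{2} - 43 = -43 + 2 x^{2}$)
$- 9 \frac{N{\left(15 \right)}}{-263} = - 9 \frac{-43 + 2 \cdot 15^{2}}{-263} = - 9 \left(-43 + 2 \cdot 225\right) \left(- \frac{1}{263}\right) = - 9 \left(-43 + 450\right) \left(- \frac{1}{263}\right) = - 9 \cdot 407 \left(- \frac{1}{263}\right) = \left(-9\right) \left(- \frac{407}{263}\right) = \frac{3663}{263}$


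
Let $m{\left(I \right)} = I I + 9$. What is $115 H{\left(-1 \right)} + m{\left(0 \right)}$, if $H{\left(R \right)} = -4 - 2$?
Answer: $-681$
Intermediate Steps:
$H{\left(R \right)} = -6$
$m{\left(I \right)} = 9 + I^{2}$ ($m{\left(I \right)} = I^{2} + 9 = 9 + I^{2}$)
$115 H{\left(-1 \right)} + m{\left(0 \right)} = 115 \left(-6\right) + \left(9 + 0^{2}\right) = -690 + \left(9 + 0\right) = -690 + 9 = -681$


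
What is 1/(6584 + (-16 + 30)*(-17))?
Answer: 1/6346 ≈ 0.00015758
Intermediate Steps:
1/(6584 + (-16 + 30)*(-17)) = 1/(6584 + 14*(-17)) = 1/(6584 - 238) = 1/6346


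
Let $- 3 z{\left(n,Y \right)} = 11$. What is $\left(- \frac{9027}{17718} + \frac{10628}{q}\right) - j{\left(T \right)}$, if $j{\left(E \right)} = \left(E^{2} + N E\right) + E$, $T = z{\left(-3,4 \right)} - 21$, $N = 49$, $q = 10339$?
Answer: $\frac{343698371869}{549559206} \approx 625.41$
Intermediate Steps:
$z{\left(n,Y \right)} = - \frac{11}{3}$ ($z{\left(n,Y \right)} = \left(- \frac{1}{3}\right) 11 = - \frac{11}{3}$)
$T = - \frac{74}{3}$ ($T = - \frac{11}{3} - 21 = - \frac{74}{3} \approx -24.667$)
$j{\left(E \right)} = E^{2} + 50 E$ ($j{\left(E \right)} = \left(E^{2} + 49 E\right) + E = E^{2} + 50 E$)
$\left(- \frac{9027}{17718} + \frac{10628}{q}\right) - j{\left(T \right)} = \left(- \frac{9027}{17718} + \frac{10628}{10339}\right) - - \frac{74 \left(50 - \frac{74}{3}\right)}{3} = \left(\left(-9027\right) \frac{1}{17718} + 10628 \cdot \frac{1}{10339}\right) - \left(- \frac{74}{3}\right) \frac{76}{3} = \left(- \frac{3009}{5906} + \frac{10628}{10339}\right) - - \frac{5624}{9} = \frac{31658917}{61062134} + \frac{5624}{9} = \frac{343698371869}{549559206}$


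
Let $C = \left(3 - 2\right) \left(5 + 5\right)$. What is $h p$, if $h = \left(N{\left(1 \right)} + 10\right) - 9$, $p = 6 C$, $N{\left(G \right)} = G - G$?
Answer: $60$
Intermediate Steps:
$N{\left(G \right)} = 0$
$C = 10$ ($C = 1 \cdot 10 = 10$)
$p = 60$ ($p = 6 \cdot 10 = 60$)
$h = 1$ ($h = \left(0 + 10\right) - 9 = 10 - 9 = 1$)
$h p = 1 \cdot 60 = 60$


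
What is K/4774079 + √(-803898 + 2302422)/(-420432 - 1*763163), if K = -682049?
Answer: -682049/4774079 - 2*√374631/1183595 ≈ -0.14390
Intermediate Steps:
K/4774079 + √(-803898 + 2302422)/(-420432 - 1*763163) = -682049/4774079 + √(-803898 + 2302422)/(-420432 - 1*763163) = -682049*1/4774079 + √1498524/(-420432 - 763163) = -682049/4774079 + (2*√374631)/(-1183595) = -682049/4774079 + (2*√374631)*(-1/1183595) = -682049/4774079 - 2*√374631/1183595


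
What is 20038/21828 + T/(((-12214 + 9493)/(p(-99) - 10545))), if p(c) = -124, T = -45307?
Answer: -586176248707/3299666 ≈ -1.7765e+5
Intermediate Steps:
20038/21828 + T/(((-12214 + 9493)/(p(-99) - 10545))) = 20038/21828 - 45307*(-124 - 10545)/(-12214 + 9493) = 20038*(1/21828) - 45307/((-2721/(-10669))) = 10019/10914 - 45307/((-2721*(-1/10669))) = 10019/10914 - 45307/2721/10669 = 10019/10914 - 45307*10669/2721 = 10019/10914 - 483380383/2721 = -586176248707/3299666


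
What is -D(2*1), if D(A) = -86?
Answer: 86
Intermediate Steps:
-D(2*1) = -1*(-86) = 86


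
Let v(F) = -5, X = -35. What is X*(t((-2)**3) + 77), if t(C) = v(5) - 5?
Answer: -2345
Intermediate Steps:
t(C) = -10 (t(C) = -5 - 5 = -10)
X*(t((-2)**3) + 77) = -35*(-10 + 77) = -35*67 = -2345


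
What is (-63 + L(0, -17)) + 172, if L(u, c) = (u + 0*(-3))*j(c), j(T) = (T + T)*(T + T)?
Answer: 109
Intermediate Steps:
j(T) = 4*T² (j(T) = (2*T)*(2*T) = 4*T²)
L(u, c) = 4*u*c² (L(u, c) = (u + 0*(-3))*(4*c²) = (u + 0)*(4*c²) = u*(4*c²) = 4*u*c²)
(-63 + L(0, -17)) + 172 = (-63 + 4*0*(-17)²) + 172 = (-63 + 4*0*289) + 172 = (-63 + 0) + 172 = -63 + 172 = 109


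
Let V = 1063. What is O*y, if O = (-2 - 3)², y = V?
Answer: 26575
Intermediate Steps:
y = 1063
O = 25 (O = (-5)² = 25)
O*y = 25*1063 = 26575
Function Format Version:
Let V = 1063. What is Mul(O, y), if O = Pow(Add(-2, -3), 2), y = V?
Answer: 26575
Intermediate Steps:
y = 1063
O = 25 (O = Pow(-5, 2) = 25)
Mul(O, y) = Mul(25, 1063) = 26575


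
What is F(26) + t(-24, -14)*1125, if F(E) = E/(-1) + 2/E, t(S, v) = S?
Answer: -351337/13 ≈ -27026.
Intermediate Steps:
F(E) = -E + 2/E (F(E) = E*(-1) + 2/E = -E + 2/E)
F(26) + t(-24, -14)*1125 = (-1*26 + 2/26) - 24*1125 = (-26 + 2*(1/26)) - 27000 = (-26 + 1/13) - 27000 = -337/13 - 27000 = -351337/13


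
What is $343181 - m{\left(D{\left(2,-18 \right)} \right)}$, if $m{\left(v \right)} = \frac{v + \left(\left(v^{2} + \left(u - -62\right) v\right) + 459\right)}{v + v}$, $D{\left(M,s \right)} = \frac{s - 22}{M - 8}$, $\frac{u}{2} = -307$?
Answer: $\frac{41210249}{120} \approx 3.4342 \cdot 10^{5}$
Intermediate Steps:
$u = -614$ ($u = 2 \left(-307\right) = -614$)
$D{\left(M,s \right)} = \frac{-22 + s}{-8 + M}$
$m{\left(v \right)} = \frac{459 + v^{2} - 551 v}{2 v}$ ($m{\left(v \right)} = \frac{v + \left(\left(v^{2} + \left(-614 - -62\right) v\right) + 459\right)}{v + v} = \frac{v + \left(\left(v^{2} + \left(-614 + 62\right) v\right) + 459\right)}{2 v} = \left(v + \left(\left(v^{2} - 552 v\right) + 459\right)\right) \frac{1}{2 v} = \left(v + \left(459 + v^{2} - 552 v\right)\right) \frac{1}{2 v} = \left(459 + v^{2} - 551 v\right) \frac{1}{2 v} = \frac{459 + v^{2} - 551 v}{2 v}$)
$343181 - m{\left(D{\left(2,-18 \right)} \right)} = 343181 - \frac{459 + \frac{-22 - 18}{-8 + 2} \left(-551 + \frac{-22 - 18}{-8 + 2}\right)}{2 \frac{-22 - 18}{-8 + 2}} = 343181 - \frac{459 + \frac{1}{-6} \left(-40\right) \left(-551 + \frac{1}{-6} \left(-40\right)\right)}{2 \frac{1}{-6} \left(-40\right)} = 343181 - \frac{459 + \left(- \frac{1}{6}\right) \left(-40\right) \left(-551 - - \frac{20}{3}\right)}{2 \left(\left(- \frac{1}{6}\right) \left(-40\right)\right)} = 343181 - \frac{459 + \frac{20 \left(-551 + \frac{20}{3}\right)}{3}}{2 \cdot \frac{20}{3}} = 343181 - \frac{1}{2} \cdot \frac{3}{20} \left(459 + \frac{20}{3} \left(- \frac{1633}{3}\right)\right) = 343181 - \frac{1}{2} \cdot \frac{3}{20} \left(459 - \frac{32660}{9}\right) = 343181 - \frac{1}{2} \cdot \frac{3}{20} \left(- \frac{28529}{9}\right) = 343181 - - \frac{28529}{120} = 343181 + \frac{28529}{120} = \frac{41210249}{120}$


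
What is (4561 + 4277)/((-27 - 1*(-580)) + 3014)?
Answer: 2946/1189 ≈ 2.4777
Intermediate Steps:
(4561 + 4277)/((-27 - 1*(-580)) + 3014) = 8838/((-27 + 580) + 3014) = 8838/(553 + 3014) = 8838/3567 = 8838*(1/3567) = 2946/1189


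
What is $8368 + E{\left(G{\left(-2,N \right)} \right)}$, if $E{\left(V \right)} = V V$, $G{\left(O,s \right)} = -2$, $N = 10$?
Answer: $8372$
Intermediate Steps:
$E{\left(V \right)} = V^{2}$
$8368 + E{\left(G{\left(-2,N \right)} \right)} = 8368 + \left(-2\right)^{2} = 8368 + 4 = 8372$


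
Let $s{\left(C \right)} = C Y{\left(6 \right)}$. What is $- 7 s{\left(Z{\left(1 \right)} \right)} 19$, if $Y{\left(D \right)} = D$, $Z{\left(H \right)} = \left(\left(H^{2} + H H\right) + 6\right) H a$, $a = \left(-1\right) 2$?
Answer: $12768$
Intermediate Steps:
$a = -2$
$Z{\left(H \right)} = - 2 H \left(6 + 2 H^{2}\right)$ ($Z{\left(H \right)} = \left(\left(H^{2} + H H\right) + 6\right) H \left(-2\right) = \left(\left(H^{2} + H^{2}\right) + 6\right) H \left(-2\right) = \left(2 H^{2} + 6\right) H \left(-2\right) = \left(6 + 2 H^{2}\right) H \left(-2\right) = H \left(6 + 2 H^{2}\right) \left(-2\right) = - 2 H \left(6 + 2 H^{2}\right)$)
$s{\left(C \right)} = 6 C$ ($s{\left(C \right)} = C 6 = 6 C$)
$- 7 s{\left(Z{\left(1 \right)} \right)} 19 = - 7 \cdot 6 \left(\left(-4\right) 1 \left(3 + 1^{2}\right)\right) 19 = - 7 \cdot 6 \left(\left(-4\right) 1 \left(3 + 1\right)\right) 19 = - 7 \cdot 6 \left(\left(-4\right) 1 \cdot 4\right) 19 = - 7 \cdot 6 \left(-16\right) 19 = \left(-7\right) \left(-96\right) 19 = 672 \cdot 19 = 12768$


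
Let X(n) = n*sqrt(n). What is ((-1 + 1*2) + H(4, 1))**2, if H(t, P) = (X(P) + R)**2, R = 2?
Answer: 100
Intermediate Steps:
X(n) = n**(3/2)
H(t, P) = (2 + P**(3/2))**2 (H(t, P) = (P**(3/2) + 2)**2 = (2 + P**(3/2))**2)
((-1 + 1*2) + H(4, 1))**2 = ((-1 + 1*2) + (2 + 1**(3/2))**2)**2 = ((-1 + 2) + (2 + 1)**2)**2 = (1 + 3**2)**2 = (1 + 9)**2 = 10**2 = 100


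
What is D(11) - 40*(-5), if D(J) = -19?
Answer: 181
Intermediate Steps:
D(11) - 40*(-5) = -19 - 40*(-5) = -19 - 1*(-200) = -19 + 200 = 181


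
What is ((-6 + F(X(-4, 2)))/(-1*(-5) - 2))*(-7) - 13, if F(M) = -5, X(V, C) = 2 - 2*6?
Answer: 38/3 ≈ 12.667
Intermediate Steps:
X(V, C) = -10 (X(V, C) = 2 - 12 = -10)
((-6 + F(X(-4, 2)))/(-1*(-5) - 2))*(-7) - 13 = ((-6 - 5)/(-1*(-5) - 2))*(-7) - 13 = -11/(5 - 2)*(-7) - 13 = -11/3*(-7) - 13 = 77/3 - 13 = 38/3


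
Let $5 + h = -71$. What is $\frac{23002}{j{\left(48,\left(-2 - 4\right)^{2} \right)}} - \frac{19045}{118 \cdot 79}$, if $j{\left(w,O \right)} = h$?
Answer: $- \frac{26984008}{88559} \approx -304.7$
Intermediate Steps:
$h = -76$ ($h = -5 - 71 = -76$)
$j{\left(w,O \right)} = -76$
$\frac{23002}{j{\left(48,\left(-2 - 4\right)^{2} \right)}} - \frac{19045}{118 \cdot 79} = \frac{23002}{-76} - \frac{19045}{118 \cdot 79} = 23002 \left(- \frac{1}{76}\right) - \frac{19045}{9322} = - \frac{11501}{38} - \frac{19045}{9322} = - \frac{26984008}{88559}$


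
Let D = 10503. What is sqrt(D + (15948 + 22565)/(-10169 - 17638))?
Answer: 2*sqrt(2030038967814)/27807 ≈ 102.48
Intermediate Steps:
sqrt(D + (15948 + 22565)/(-10169 - 17638)) = sqrt(10503 + (15948 + 22565)/(-10169 - 17638)) = sqrt(10503 + 38513/(-27807)) = sqrt(10503 + 38513*(-1/27807)) = sqrt(10503 - 38513/27807) = sqrt(292018408/27807) = 2*sqrt(2030038967814)/27807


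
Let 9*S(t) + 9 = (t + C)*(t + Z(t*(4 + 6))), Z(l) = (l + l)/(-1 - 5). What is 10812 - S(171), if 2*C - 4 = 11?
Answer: 37453/2 ≈ 18727.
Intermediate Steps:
C = 15/2 (C = 2 + (1/2)*11 = 2 + 11/2 = 15/2 ≈ 7.5000)
Z(l) = -l/3 (Z(l) = (2*l)/(-6) = (2*l)*(-1/6) = -l/3)
S(t) = -1 - 7*t*(15/2 + t)/27 (S(t) = -1 + ((t + 15/2)*(t - t*(4 + 6)/3))/9 = -1 + ((15/2 + t)*(t - t*10/3))/9 = -1 + ((15/2 + t)*(t - 10*t/3))/9 = -1 + ((15/2 + t)*(-7*t/3))/9 = -1 + (-7*t*(15/2 + t)/3)/9 = -1 - 7*t*(15/2 + t)/27)
10812 - S(171) = 10812 - (-1 - 35/18*171 - 7/27*171**2) = 10812 - (-1 - 665/2 - 7/27*29241) = 10812 - (-1 - 665/2 - 7581) = 10812 - 1*(-15829/2) = 10812 + 15829/2 = 37453/2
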